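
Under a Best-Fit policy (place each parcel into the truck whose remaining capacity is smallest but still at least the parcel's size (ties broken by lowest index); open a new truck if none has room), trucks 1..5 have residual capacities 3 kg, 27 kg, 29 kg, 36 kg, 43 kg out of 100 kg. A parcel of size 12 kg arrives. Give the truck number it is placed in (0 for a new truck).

Trucks with room: truck 2 (27 kg), truck 3 (29 kg), truck 4 (36 kg), truck 5 (43 kg).
Tightest fit is truck 2 with 27 kg free.

2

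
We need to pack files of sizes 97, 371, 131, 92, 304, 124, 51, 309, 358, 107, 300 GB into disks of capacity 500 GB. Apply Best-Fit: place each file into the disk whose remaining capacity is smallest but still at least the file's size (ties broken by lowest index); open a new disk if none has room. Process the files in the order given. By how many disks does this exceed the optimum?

1

Best-Fit: [97,371] [131,92] [304,124,51] [309] [358,107] [300] → 6 disks.
Total size 2244 GB; any packing needs at least ⌈2244/500⌉ = 5 disks.
An optimal packing achieves that bound: [371,124] [358,131] [309,107,51] [304,97,92] [300] → 5 disks.
Excess: 6 − 5 = 1.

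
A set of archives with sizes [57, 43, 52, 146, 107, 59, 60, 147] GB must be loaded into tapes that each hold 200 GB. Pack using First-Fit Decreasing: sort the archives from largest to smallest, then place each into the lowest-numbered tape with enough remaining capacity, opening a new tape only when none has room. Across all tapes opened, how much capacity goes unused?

Sorted descending: 147, 146, 107, 60, 59, 57, 52, 43.
Put 147 GB in tape 1; 53 GB remain.
Put 146 GB in tape 2; 54 GB remain.
Put 107 GB in tape 3; 93 GB remain.
Put 60 GB in tape 3; 33 GB remain.
Put 59 GB in tape 4; 141 GB remain.
Put 57 GB in tape 4; 84 GB remain.
Put 52 GB in tape 1; 1 GB remain.
Put 43 GB in tape 2; 11 GB remain.
4 tapes × 200 GB = 800 GB; used 671 GB; unused 129 GB.

129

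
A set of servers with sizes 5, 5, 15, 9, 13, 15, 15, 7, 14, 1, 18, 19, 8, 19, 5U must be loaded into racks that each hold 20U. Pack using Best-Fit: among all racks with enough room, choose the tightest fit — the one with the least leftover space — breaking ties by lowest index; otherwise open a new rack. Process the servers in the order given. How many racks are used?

10

rack 1: place 5U, 15U left
rack 1: place 5U, 10U left
rack 2: place 15U, 5U left
rack 1: place 9U, 1U left
rack 3: place 13U, 7U left
rack 4: place 15U, 5U left
rack 5: place 15U, 5U left
rack 3: place 7U, 0U left
rack 6: place 14U, 6U left
rack 1: place 1U, 0U left
rack 7: place 18U, 2U left
rack 8: place 19U, 1U left
rack 9: place 8U, 12U left
rack 10: place 19U, 1U left
rack 2: place 5U, 0U left
Final racks: [5,5,9,1] [15,5] [13,7] [15] [15] [14] [18] [19] [8] [19].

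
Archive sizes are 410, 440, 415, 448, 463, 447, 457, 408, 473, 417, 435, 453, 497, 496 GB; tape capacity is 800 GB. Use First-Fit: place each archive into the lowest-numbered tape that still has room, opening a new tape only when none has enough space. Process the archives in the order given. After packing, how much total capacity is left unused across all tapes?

tape 1: place 410 GB, 390 GB left
tape 2: place 440 GB, 360 GB left
tape 3: place 415 GB, 385 GB left
tape 4: place 448 GB, 352 GB left
tape 5: place 463 GB, 337 GB left
tape 6: place 447 GB, 353 GB left
tape 7: place 457 GB, 343 GB left
tape 8: place 408 GB, 392 GB left
tape 9: place 473 GB, 327 GB left
tape 10: place 417 GB, 383 GB left
tape 11: place 435 GB, 365 GB left
tape 12: place 453 GB, 347 GB left
tape 13: place 497 GB, 303 GB left
tape 14: place 496 GB, 304 GB left
14 tapes × 800 GB = 11200 GB; used 6259 GB; unused 4941 GB.

4941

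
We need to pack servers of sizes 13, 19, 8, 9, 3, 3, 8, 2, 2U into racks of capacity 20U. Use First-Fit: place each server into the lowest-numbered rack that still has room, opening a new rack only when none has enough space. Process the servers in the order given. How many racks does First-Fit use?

4

rack 1: place 13U, 7U left
rack 2: place 19U, 1U left
rack 3: place 8U, 12U left
rack 3: place 9U, 3U left
rack 1: place 3U, 4U left
rack 1: place 3U, 1U left
rack 4: place 8U, 12U left
rack 3: place 2U, 1U left
rack 4: place 2U, 10U left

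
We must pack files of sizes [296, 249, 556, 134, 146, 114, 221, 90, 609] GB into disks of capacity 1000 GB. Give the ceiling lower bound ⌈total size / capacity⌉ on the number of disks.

Total size = 296 + 249 + 556 + 134 + 146 + 114 + 221 + 90 + 609 = 2415 GB.
⌈2415 / 1000⌉ = 3.

3 disks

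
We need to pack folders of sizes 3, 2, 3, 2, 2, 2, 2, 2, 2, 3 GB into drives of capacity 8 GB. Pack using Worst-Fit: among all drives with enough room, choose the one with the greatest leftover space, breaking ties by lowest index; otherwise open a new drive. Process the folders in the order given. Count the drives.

3 GB → drive 1 (remaining 5 GB)
2 GB → drive 1 (remaining 3 GB)
3 GB → drive 1 (remaining 0 GB)
2 GB → drive 2 (remaining 6 GB)
2 GB → drive 2 (remaining 4 GB)
2 GB → drive 2 (remaining 2 GB)
2 GB → drive 2 (remaining 0 GB)
2 GB → drive 3 (remaining 6 GB)
2 GB → drive 3 (remaining 4 GB)
3 GB → drive 3 (remaining 1 GB)
Final drives: [3,2,3] [2,2,2,2] [2,2,3].

3 drives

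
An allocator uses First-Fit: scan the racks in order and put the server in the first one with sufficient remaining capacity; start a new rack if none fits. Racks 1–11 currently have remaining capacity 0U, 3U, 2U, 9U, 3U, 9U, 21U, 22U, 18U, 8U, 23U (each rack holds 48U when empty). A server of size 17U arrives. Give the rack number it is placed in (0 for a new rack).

7

Racks with room: rack 7 (21U), rack 8 (22U), rack 9 (18U), rack 11 (23U).
The first with room is rack 7.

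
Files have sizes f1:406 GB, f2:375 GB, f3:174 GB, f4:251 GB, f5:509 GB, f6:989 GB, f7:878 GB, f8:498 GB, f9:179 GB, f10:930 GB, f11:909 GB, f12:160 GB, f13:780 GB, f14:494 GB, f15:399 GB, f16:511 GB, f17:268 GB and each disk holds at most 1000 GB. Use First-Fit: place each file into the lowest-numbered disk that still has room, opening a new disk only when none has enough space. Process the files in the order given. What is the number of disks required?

10

Put f1 (406 GB) in disk 1; 594 GB remain.
Put f2 (375 GB) in disk 1; 219 GB remain.
Put f3 (174 GB) in disk 1; 45 GB remain.
Put f4 (251 GB) in disk 2; 749 GB remain.
Put f5 (509 GB) in disk 2; 240 GB remain.
Put f6 (989 GB) in disk 3; 11 GB remain.
Put f7 (878 GB) in disk 4; 122 GB remain.
Put f8 (498 GB) in disk 5; 502 GB remain.
Put f9 (179 GB) in disk 2; 61 GB remain.
Put f10 (930 GB) in disk 6; 70 GB remain.
Put f11 (909 GB) in disk 7; 91 GB remain.
Put f12 (160 GB) in disk 5; 342 GB remain.
Put f13 (780 GB) in disk 8; 220 GB remain.
Put f14 (494 GB) in disk 9; 506 GB remain.
Put f15 (399 GB) in disk 9; 107 GB remain.
Put f16 (511 GB) in disk 10; 489 GB remain.
Put f17 (268 GB) in disk 5; 74 GB remain.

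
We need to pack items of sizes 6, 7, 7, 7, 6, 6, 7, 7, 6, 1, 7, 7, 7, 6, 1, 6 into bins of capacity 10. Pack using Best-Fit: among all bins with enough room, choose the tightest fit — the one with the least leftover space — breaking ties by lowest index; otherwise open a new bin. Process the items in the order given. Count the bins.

Put 6 in bin 1; 4 remain.
Put 7 in bin 2; 3 remain.
Put 7 in bin 3; 3 remain.
Put 7 in bin 4; 3 remain.
Put 6 in bin 5; 4 remain.
Put 6 in bin 6; 4 remain.
Put 7 in bin 7; 3 remain.
Put 7 in bin 8; 3 remain.
Put 6 in bin 9; 4 remain.
Put 1 in bin 2; 2 remain.
Put 7 in bin 10; 3 remain.
Put 7 in bin 11; 3 remain.
Put 7 in bin 12; 3 remain.
Put 6 in bin 13; 4 remain.
Put 1 in bin 2; 1 remain.
Put 6 in bin 14; 4 remain.

14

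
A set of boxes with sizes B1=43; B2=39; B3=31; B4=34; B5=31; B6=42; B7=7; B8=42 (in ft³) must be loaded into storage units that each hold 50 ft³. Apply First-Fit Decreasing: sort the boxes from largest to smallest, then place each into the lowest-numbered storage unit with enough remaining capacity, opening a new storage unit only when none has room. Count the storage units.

Sorted descending: 43, 42, 42, 39, 34, 31, 31, 7.
43 ft³ → storage unit 1 (remaining 7 ft³)
42 ft³ → storage unit 2 (remaining 8 ft³)
42 ft³ → storage unit 3 (remaining 8 ft³)
39 ft³ → storage unit 4 (remaining 11 ft³)
34 ft³ → storage unit 5 (remaining 16 ft³)
31 ft³ → storage unit 6 (remaining 19 ft³)
31 ft³ → storage unit 7 (remaining 19 ft³)
7 ft³ → storage unit 1 (remaining 0 ft³)

7 storage units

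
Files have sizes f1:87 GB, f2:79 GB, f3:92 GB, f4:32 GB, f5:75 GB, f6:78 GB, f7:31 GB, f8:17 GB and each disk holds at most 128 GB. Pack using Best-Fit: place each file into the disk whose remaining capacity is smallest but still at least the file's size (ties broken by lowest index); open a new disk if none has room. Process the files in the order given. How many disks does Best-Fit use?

5 disks

Put f1 (87 GB) in disk 1; 41 GB remain.
Put f2 (79 GB) in disk 2; 49 GB remain.
Put f3 (92 GB) in disk 3; 36 GB remain.
Put f4 (32 GB) in disk 3; 4 GB remain.
Put f5 (75 GB) in disk 4; 53 GB remain.
Put f6 (78 GB) in disk 5; 50 GB remain.
Put f7 (31 GB) in disk 1; 10 GB remain.
Put f8 (17 GB) in disk 2; 32 GB remain.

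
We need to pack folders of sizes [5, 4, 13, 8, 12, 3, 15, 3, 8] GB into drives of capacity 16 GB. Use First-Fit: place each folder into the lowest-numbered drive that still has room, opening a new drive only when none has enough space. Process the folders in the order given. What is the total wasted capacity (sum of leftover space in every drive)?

Put 5 GB in drive 1; 11 GB remain.
Put 4 GB in drive 1; 7 GB remain.
Put 13 GB in drive 2; 3 GB remain.
Put 8 GB in drive 3; 8 GB remain.
Put 12 GB in drive 4; 4 GB remain.
Put 3 GB in drive 1; 4 GB remain.
Put 15 GB in drive 5; 1 GB remain.
Put 3 GB in drive 1; 1 GB remain.
Put 8 GB in drive 3; 0 GB remain.
5 drives × 16 GB = 80 GB; used 71 GB; unused 9 GB.

9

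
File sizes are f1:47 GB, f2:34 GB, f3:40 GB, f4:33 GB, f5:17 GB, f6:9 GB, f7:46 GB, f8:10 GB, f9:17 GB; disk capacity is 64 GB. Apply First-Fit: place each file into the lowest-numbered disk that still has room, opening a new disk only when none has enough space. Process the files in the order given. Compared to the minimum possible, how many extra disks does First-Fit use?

First-Fit: [47,17] [34,9,10] [40,17] [33] [46] → 5 disks.
5 files exceed 32 GB (half the capacity), and no two of those can share a disk, so at least 5 disks are needed.
So 5 is already optimal.

0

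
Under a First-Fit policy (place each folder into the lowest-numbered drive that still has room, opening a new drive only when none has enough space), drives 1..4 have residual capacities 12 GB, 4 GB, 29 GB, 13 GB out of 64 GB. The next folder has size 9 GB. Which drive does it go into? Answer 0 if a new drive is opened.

Drives with room: drive 1 (12 GB), drive 3 (29 GB), drive 4 (13 GB).
The first with room is drive 1.

1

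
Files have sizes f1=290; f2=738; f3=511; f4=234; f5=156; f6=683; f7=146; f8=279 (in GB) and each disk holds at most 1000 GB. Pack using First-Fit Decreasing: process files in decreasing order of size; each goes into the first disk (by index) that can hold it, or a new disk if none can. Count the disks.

4 disks

Sorted descending: 738, 683, 511, 290, 279, 234, 156, 146.
disk 1: place 738 GB, 262 GB left
disk 2: place 683 GB, 317 GB left
disk 3: place 511 GB, 489 GB left
disk 2: place 290 GB, 27 GB left
disk 3: place 279 GB, 210 GB left
disk 1: place 234 GB, 28 GB left
disk 3: place 156 GB, 54 GB left
disk 4: place 146 GB, 854 GB left
Final disks: [738,234] [683,290] [511,279,156] [146].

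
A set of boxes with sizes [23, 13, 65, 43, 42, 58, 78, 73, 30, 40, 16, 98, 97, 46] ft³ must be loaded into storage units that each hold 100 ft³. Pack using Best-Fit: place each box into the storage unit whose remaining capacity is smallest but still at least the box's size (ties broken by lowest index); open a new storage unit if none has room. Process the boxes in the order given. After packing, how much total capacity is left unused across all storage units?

78

23 ft³ → storage unit 1 (remaining 77 ft³)
13 ft³ → storage unit 1 (remaining 64 ft³)
65 ft³ → storage unit 2 (remaining 35 ft³)
43 ft³ → storage unit 1 (remaining 21 ft³)
42 ft³ → storage unit 3 (remaining 58 ft³)
58 ft³ → storage unit 3 (remaining 0 ft³)
78 ft³ → storage unit 4 (remaining 22 ft³)
73 ft³ → storage unit 5 (remaining 27 ft³)
30 ft³ → storage unit 2 (remaining 5 ft³)
40 ft³ → storage unit 6 (remaining 60 ft³)
16 ft³ → storage unit 1 (remaining 5 ft³)
98 ft³ → storage unit 7 (remaining 2 ft³)
97 ft³ → storage unit 8 (remaining 3 ft³)
46 ft³ → storage unit 6 (remaining 14 ft³)
8 storage units × 100 ft³ = 800 ft³; used 722 ft³; unused 78 ft³.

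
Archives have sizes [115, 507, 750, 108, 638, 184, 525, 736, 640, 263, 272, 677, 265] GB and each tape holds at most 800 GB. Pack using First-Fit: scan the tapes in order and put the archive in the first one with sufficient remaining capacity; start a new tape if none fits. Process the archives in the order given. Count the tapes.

8 tapes

Put 115 GB in tape 1; 685 GB remain.
Put 507 GB in tape 1; 178 GB remain.
Put 750 GB in tape 2; 50 GB remain.
Put 108 GB in tape 1; 70 GB remain.
Put 638 GB in tape 3; 162 GB remain.
Put 184 GB in tape 4; 616 GB remain.
Put 525 GB in tape 4; 91 GB remain.
Put 736 GB in tape 5; 64 GB remain.
Put 640 GB in tape 6; 160 GB remain.
Put 263 GB in tape 7; 537 GB remain.
Put 272 GB in tape 7; 265 GB remain.
Put 677 GB in tape 8; 123 GB remain.
Put 265 GB in tape 7; 0 GB remain.
Final tapes: [115,507,108] [750] [638] [184,525] [736] [640] [263,272,265] [677].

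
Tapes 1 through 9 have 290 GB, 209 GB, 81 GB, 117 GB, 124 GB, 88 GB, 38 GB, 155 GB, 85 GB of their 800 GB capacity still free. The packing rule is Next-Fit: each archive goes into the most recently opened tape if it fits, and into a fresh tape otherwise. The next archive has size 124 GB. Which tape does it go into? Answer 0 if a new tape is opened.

Next-Fit only looks at tape 9, which has 85 GB free.
124 GB does not fit, so a new tape is opened.

0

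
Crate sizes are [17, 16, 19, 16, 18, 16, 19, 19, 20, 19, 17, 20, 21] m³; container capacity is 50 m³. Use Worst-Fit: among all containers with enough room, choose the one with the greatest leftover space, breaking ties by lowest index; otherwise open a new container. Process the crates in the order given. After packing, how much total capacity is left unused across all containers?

63

container 1: place 17 m³, 33 m³ left
container 1: place 16 m³, 17 m³ left
container 2: place 19 m³, 31 m³ left
container 2: place 16 m³, 15 m³ left
container 3: place 18 m³, 32 m³ left
container 3: place 16 m³, 16 m³ left
container 4: place 19 m³, 31 m³ left
container 4: place 19 m³, 12 m³ left
container 5: place 20 m³, 30 m³ left
container 5: place 19 m³, 11 m³ left
container 1: place 17 m³, 0 m³ left
container 6: place 20 m³, 30 m³ left
container 6: place 21 m³, 9 m³ left
6 containers × 50 m³ = 300 m³; used 237 m³; unused 63 m³.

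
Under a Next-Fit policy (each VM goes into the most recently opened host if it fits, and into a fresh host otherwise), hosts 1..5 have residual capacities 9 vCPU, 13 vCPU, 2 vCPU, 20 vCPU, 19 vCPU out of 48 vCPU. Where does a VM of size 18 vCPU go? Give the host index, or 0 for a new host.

Next-Fit only looks at host 5, which has 19 vCPU free.
18 vCPU fits there.

5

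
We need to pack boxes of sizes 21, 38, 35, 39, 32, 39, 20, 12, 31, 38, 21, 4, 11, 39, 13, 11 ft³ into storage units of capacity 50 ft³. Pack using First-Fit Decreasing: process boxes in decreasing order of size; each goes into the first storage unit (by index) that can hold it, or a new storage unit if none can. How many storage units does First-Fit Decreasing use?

Sorted descending: 39, 39, 39, 38, 38, 35, 32, 31, 21, 21, 20, 13, 12, 11, 11, 4.
storage unit 1: place 39 ft³, 11 ft³ left
storage unit 2: place 39 ft³, 11 ft³ left
storage unit 3: place 39 ft³, 11 ft³ left
storage unit 4: place 38 ft³, 12 ft³ left
storage unit 5: place 38 ft³, 12 ft³ left
storage unit 6: place 35 ft³, 15 ft³ left
storage unit 7: place 32 ft³, 18 ft³ left
storage unit 8: place 31 ft³, 19 ft³ left
storage unit 9: place 21 ft³, 29 ft³ left
storage unit 9: place 21 ft³, 8 ft³ left
storage unit 10: place 20 ft³, 30 ft³ left
storage unit 6: place 13 ft³, 2 ft³ left
storage unit 4: place 12 ft³, 0 ft³ left
storage unit 1: place 11 ft³, 0 ft³ left
storage unit 2: place 11 ft³, 0 ft³ left
storage unit 3: place 4 ft³, 7 ft³ left
Final storage units: [39,11] [39,11] [39,4] [38,12] [38] [35,13] [32] [31] [21,21] [20].

10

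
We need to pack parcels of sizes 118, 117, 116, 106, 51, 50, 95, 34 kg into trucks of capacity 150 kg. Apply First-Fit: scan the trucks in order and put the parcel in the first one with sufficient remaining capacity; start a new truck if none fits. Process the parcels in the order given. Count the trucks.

6

Put 118 kg in truck 1; 32 kg remain.
Put 117 kg in truck 2; 33 kg remain.
Put 116 kg in truck 3; 34 kg remain.
Put 106 kg in truck 4; 44 kg remain.
Put 51 kg in truck 5; 99 kg remain.
Put 50 kg in truck 5; 49 kg remain.
Put 95 kg in truck 6; 55 kg remain.
Put 34 kg in truck 3; 0 kg remain.
Final trucks: [118] [117] [116,34] [106] [51,50] [95].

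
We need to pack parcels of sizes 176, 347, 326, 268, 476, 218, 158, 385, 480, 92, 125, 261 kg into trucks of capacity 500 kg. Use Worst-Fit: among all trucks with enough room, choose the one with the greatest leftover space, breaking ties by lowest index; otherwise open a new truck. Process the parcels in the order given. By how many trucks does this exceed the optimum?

Worst-Fit: [176,268] [347,125] [326,92] [476] [218,158] [385] [480] [261] → 8 trucks.
Total size 3312 kg; any packing needs at least ⌈3312/500⌉ = 7 trucks.
An optimal packing achieves that bound: [480] [476] [385,92] [347,125] [326,158] [268,218] [261,176] → 7 trucks.
Excess: 8 − 7 = 1.

1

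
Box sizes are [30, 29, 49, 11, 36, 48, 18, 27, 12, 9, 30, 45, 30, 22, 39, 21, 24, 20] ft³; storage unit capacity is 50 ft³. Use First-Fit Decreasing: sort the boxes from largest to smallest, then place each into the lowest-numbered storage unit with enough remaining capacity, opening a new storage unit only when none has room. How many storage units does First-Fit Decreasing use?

11

Sorted descending: 49, 48, 45, 39, 36, 30, 30, 30, 29, 27, 24, 22, 21, 20, 18, 12, 11, 9.
storage unit 1: place 49 ft³, 1 ft³ left
storage unit 2: place 48 ft³, 2 ft³ left
storage unit 3: place 45 ft³, 5 ft³ left
storage unit 4: place 39 ft³, 11 ft³ left
storage unit 5: place 36 ft³, 14 ft³ left
storage unit 6: place 30 ft³, 20 ft³ left
storage unit 7: place 30 ft³, 20 ft³ left
storage unit 8: place 30 ft³, 20 ft³ left
storage unit 9: place 29 ft³, 21 ft³ left
storage unit 10: place 27 ft³, 23 ft³ left
storage unit 11: place 24 ft³, 26 ft³ left
storage unit 10: place 22 ft³, 1 ft³ left
storage unit 9: place 21 ft³, 0 ft³ left
storage unit 6: place 20 ft³, 0 ft³ left
storage unit 7: place 18 ft³, 2 ft³ left
storage unit 5: place 12 ft³, 2 ft³ left
storage unit 4: place 11 ft³, 0 ft³ left
storage unit 8: place 9 ft³, 11 ft³ left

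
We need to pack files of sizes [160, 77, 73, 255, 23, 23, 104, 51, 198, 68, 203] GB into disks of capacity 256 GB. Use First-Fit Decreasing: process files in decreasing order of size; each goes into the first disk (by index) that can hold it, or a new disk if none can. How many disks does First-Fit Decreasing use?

5

Sorted descending: 255, 203, 198, 160, 104, 77, 73, 68, 51, 23, 23.
255 GB → disk 1 (remaining 1 GB)
203 GB → disk 2 (remaining 53 GB)
198 GB → disk 3 (remaining 58 GB)
160 GB → disk 4 (remaining 96 GB)
104 GB → disk 5 (remaining 152 GB)
77 GB → disk 4 (remaining 19 GB)
73 GB → disk 5 (remaining 79 GB)
68 GB → disk 5 (remaining 11 GB)
51 GB → disk 2 (remaining 2 GB)
23 GB → disk 3 (remaining 35 GB)
23 GB → disk 3 (remaining 12 GB)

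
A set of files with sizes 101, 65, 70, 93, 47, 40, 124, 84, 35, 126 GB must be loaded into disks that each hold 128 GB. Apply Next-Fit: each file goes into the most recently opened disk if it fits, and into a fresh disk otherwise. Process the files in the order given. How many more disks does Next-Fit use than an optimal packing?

1

Next-Fit: [101] [65] [70] [93] [47,40] [124] [84,35] [126] → 8 disks.
Total size 785 GB; any packing needs at least ⌈785/128⌉ = 7 disks.
An optimal packing achieves that bound: [126] [124] [101] [93,35] [84,40] [70,47] [65] → 7 disks.
Excess: 8 − 7 = 1.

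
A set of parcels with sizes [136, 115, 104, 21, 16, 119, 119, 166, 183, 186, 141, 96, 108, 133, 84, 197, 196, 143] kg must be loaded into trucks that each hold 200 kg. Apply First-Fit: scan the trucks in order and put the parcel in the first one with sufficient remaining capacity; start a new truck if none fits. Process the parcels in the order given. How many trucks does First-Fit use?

truck 1: place 136 kg, 64 kg left
truck 2: place 115 kg, 85 kg left
truck 3: place 104 kg, 96 kg left
truck 1: place 21 kg, 43 kg left
truck 1: place 16 kg, 27 kg left
truck 4: place 119 kg, 81 kg left
truck 5: place 119 kg, 81 kg left
truck 6: place 166 kg, 34 kg left
truck 7: place 183 kg, 17 kg left
truck 8: place 186 kg, 14 kg left
truck 9: place 141 kg, 59 kg left
truck 3: place 96 kg, 0 kg left
truck 10: place 108 kg, 92 kg left
truck 11: place 133 kg, 67 kg left
truck 2: place 84 kg, 1 kg left
truck 12: place 197 kg, 3 kg left
truck 13: place 196 kg, 4 kg left
truck 14: place 143 kg, 57 kg left
Final trucks: [136,21,16] [115,84] [104,96] [119] [119] [166] [183] [186] [141] [108] [133] [197] [196] [143].

14 trucks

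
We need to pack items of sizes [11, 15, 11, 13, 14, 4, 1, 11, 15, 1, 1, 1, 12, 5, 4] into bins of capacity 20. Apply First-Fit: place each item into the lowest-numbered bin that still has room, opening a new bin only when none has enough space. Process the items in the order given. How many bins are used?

Put 11 in bin 1; 9 remain.
Put 15 in bin 2; 5 remain.
Put 11 in bin 3; 9 remain.
Put 13 in bin 4; 7 remain.
Put 14 in bin 5; 6 remain.
Put 4 in bin 1; 5 remain.
Put 1 in bin 1; 4 remain.
Put 11 in bin 6; 9 remain.
Put 15 in bin 7; 5 remain.
Put 1 in bin 1; 3 remain.
Put 1 in bin 1; 2 remain.
Put 1 in bin 1; 1 remain.
Put 12 in bin 8; 8 remain.
Put 5 in bin 2; 0 remain.
Put 4 in bin 3; 5 remain.
Final bins: [11,4,1,1,1,1] [15,5] [11,4] [13] [14] [11] [15] [12].

8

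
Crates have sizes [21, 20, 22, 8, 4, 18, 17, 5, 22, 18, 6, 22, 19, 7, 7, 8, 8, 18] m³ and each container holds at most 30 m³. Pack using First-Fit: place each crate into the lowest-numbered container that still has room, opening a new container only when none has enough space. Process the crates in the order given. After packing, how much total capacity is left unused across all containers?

50

21 m³ → container 1 (remaining 9 m³)
20 m³ → container 2 (remaining 10 m³)
22 m³ → container 3 (remaining 8 m³)
8 m³ → container 1 (remaining 1 m³)
4 m³ → container 2 (remaining 6 m³)
18 m³ → container 4 (remaining 12 m³)
17 m³ → container 5 (remaining 13 m³)
5 m³ → container 2 (remaining 1 m³)
22 m³ → container 6 (remaining 8 m³)
18 m³ → container 7 (remaining 12 m³)
6 m³ → container 3 (remaining 2 m³)
22 m³ → container 8 (remaining 8 m³)
19 m³ → container 9 (remaining 11 m³)
7 m³ → container 4 (remaining 5 m³)
7 m³ → container 5 (remaining 6 m³)
8 m³ → container 6 (remaining 0 m³)
8 m³ → container 7 (remaining 4 m³)
18 m³ → container 10 (remaining 12 m³)
10 containers × 30 m³ = 300 m³; used 250 m³; unused 50 m³.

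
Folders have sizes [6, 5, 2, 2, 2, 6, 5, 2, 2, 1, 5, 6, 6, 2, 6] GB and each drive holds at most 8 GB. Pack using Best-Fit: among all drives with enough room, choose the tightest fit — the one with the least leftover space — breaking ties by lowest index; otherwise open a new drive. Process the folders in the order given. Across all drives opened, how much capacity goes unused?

drive 1: place 6 GB, 2 GB left
drive 2: place 5 GB, 3 GB left
drive 1: place 2 GB, 0 GB left
drive 2: place 2 GB, 1 GB left
drive 3: place 2 GB, 6 GB left
drive 3: place 6 GB, 0 GB left
drive 4: place 5 GB, 3 GB left
drive 4: place 2 GB, 1 GB left
drive 5: place 2 GB, 6 GB left
drive 2: place 1 GB, 0 GB left
drive 5: place 5 GB, 1 GB left
drive 6: place 6 GB, 2 GB left
drive 7: place 6 GB, 2 GB left
drive 6: place 2 GB, 0 GB left
drive 8: place 6 GB, 2 GB left
8 drives × 8 GB = 64 GB; used 58 GB; unused 6 GB.

6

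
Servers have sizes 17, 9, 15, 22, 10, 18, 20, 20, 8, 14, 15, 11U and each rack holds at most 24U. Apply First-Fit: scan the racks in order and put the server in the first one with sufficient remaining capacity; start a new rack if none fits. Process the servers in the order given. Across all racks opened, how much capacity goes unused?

61

Put 17U in rack 1; 7U remain.
Put 9U in rack 2; 15U remain.
Put 15U in rack 2; 0U remain.
Put 22U in rack 3; 2U remain.
Put 10U in rack 4; 14U remain.
Put 18U in rack 5; 6U remain.
Put 20U in rack 6; 4U remain.
Put 20U in rack 7; 4U remain.
Put 8U in rack 4; 6U remain.
Put 14U in rack 8; 10U remain.
Put 15U in rack 9; 9U remain.
Put 11U in rack 10; 13U remain.
10 racks × 24U = 240U; used 179U; unused 61U.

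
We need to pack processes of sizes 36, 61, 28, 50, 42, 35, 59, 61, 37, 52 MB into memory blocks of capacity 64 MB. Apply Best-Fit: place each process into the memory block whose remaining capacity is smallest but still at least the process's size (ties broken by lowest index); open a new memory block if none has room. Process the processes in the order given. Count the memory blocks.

memory block 1: place 36 MB, 28 MB left
memory block 2: place 61 MB, 3 MB left
memory block 1: place 28 MB, 0 MB left
memory block 3: place 50 MB, 14 MB left
memory block 4: place 42 MB, 22 MB left
memory block 5: place 35 MB, 29 MB left
memory block 6: place 59 MB, 5 MB left
memory block 7: place 61 MB, 3 MB left
memory block 8: place 37 MB, 27 MB left
memory block 9: place 52 MB, 12 MB left
Final memory blocks: [36,28] [61] [50] [42] [35] [59] [61] [37] [52].

9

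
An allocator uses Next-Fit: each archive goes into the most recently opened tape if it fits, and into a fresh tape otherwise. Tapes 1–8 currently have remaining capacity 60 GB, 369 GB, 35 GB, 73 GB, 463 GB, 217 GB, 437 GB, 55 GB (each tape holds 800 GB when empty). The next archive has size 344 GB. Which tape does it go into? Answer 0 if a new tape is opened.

0

Next-Fit only looks at tape 8, which has 55 GB free.
344 GB does not fit, so a new tape is opened.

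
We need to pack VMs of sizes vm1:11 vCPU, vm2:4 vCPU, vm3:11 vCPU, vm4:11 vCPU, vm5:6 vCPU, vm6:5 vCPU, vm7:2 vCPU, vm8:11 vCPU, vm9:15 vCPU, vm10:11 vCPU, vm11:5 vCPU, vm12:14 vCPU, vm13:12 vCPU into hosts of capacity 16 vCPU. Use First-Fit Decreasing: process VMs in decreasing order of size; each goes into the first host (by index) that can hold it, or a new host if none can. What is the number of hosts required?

Sorted descending: 15, 14, 12, 11, 11, 11, 11, 11, 6, 5, 5, 4, 2.
host 1: place 15 vCPU, 1 vCPU left
host 2: place 14 vCPU, 2 vCPU left
host 3: place 12 vCPU, 4 vCPU left
host 4: place 11 vCPU, 5 vCPU left
host 5: place 11 vCPU, 5 vCPU left
host 6: place 11 vCPU, 5 vCPU left
host 7: place 11 vCPU, 5 vCPU left
host 8: place 11 vCPU, 5 vCPU left
host 9: place 6 vCPU, 10 vCPU left
host 4: place 5 vCPU, 0 vCPU left
host 5: place 5 vCPU, 0 vCPU left
host 3: place 4 vCPU, 0 vCPU left
host 2: place 2 vCPU, 0 vCPU left
Final hosts: [15] [14,2] [12,4] [11,5] [11,5] [11] [11] [11] [6].

9 hosts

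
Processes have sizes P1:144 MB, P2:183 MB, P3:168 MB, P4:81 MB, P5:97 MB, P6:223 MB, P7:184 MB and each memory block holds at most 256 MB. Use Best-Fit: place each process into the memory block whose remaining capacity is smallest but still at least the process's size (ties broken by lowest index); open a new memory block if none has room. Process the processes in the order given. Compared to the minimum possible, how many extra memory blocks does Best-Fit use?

0

Best-Fit: [144,97] [183] [168,81] [223] [184] → 5 memory blocks.
Total size 1080 MB; any packing needs at least ⌈1080/256⌉ = 5 memory blocks.
So 5 is already optimal.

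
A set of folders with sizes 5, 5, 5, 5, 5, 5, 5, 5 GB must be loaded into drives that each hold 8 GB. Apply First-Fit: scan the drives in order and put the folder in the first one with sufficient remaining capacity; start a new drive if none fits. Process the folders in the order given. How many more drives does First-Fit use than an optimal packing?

0

First-Fit: [5] [5] [5] [5] [5] [5] [5] [5] → 8 drives.
8 folders exceed 4 GB (half the capacity), and no two of those can share a drive, so at least 8 drives are needed.
So 8 is already optimal.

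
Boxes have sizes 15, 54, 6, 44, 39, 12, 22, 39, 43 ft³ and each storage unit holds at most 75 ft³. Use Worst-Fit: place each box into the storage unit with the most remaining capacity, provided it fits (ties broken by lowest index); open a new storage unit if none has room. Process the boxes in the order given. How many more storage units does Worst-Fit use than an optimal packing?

0

Worst-Fit: [15,54,6] [44,22] [39,12] [39] [43] → 5 storage units.
5 boxes exceed 37.5 ft³ (half the capacity), and no two of those can share a storage unit, so at least 5 storage units are needed.
So 5 is already optimal.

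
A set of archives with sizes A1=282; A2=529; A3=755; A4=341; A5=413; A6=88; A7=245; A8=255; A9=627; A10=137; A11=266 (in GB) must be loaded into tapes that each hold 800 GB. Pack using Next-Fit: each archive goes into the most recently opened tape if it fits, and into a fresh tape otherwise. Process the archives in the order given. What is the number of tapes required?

7

Put A1 (282 GB) in tape 1; 518 GB remain.
Put A2 (529 GB) in tape 2; 271 GB remain.
Put A3 (755 GB) in tape 3; 45 GB remain.
Put A4 (341 GB) in tape 4; 459 GB remain.
Put A5 (413 GB) in tape 4; 46 GB remain.
Put A6 (88 GB) in tape 5; 712 GB remain.
Put A7 (245 GB) in tape 5; 467 GB remain.
Put A8 (255 GB) in tape 5; 212 GB remain.
Put A9 (627 GB) in tape 6; 173 GB remain.
Put A10 (137 GB) in tape 6; 36 GB remain.
Put A11 (266 GB) in tape 7; 534 GB remain.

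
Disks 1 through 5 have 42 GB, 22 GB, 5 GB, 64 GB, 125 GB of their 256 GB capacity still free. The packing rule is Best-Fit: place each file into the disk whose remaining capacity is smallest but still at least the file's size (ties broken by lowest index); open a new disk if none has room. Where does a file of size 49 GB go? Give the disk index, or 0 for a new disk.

4

Disks with room: disk 4 (64 GB), disk 5 (125 GB).
Tightest fit is disk 4 with 64 GB free.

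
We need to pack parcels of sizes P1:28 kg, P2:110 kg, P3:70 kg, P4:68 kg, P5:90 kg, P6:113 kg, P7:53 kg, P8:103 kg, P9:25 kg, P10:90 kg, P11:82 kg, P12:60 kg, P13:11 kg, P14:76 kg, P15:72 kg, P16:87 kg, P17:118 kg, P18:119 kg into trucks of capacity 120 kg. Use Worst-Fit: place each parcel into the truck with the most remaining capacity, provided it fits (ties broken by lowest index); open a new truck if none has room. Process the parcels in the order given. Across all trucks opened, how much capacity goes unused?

Put P1 (28 kg) in truck 1; 92 kg remain.
Put P2 (110 kg) in truck 2; 10 kg remain.
Put P3 (70 kg) in truck 1; 22 kg remain.
Put P4 (68 kg) in truck 3; 52 kg remain.
Put P5 (90 kg) in truck 4; 30 kg remain.
Put P6 (113 kg) in truck 5; 7 kg remain.
Put P7 (53 kg) in truck 6; 67 kg remain.
Put P8 (103 kg) in truck 7; 17 kg remain.
Put P9 (25 kg) in truck 6; 42 kg remain.
Put P10 (90 kg) in truck 8; 30 kg remain.
Put P11 (82 kg) in truck 9; 38 kg remain.
Put P12 (60 kg) in truck 10; 60 kg remain.
Put P13 (11 kg) in truck 10; 49 kg remain.
Put P14 (76 kg) in truck 11; 44 kg remain.
Put P15 (72 kg) in truck 12; 48 kg remain.
Put P16 (87 kg) in truck 13; 33 kg remain.
Put P17 (118 kg) in truck 14; 2 kg remain.
Put P18 (119 kg) in truck 15; 1 kg remain.
15 trucks × 120 kg = 1800 kg; used 1375 kg; unused 425 kg.

425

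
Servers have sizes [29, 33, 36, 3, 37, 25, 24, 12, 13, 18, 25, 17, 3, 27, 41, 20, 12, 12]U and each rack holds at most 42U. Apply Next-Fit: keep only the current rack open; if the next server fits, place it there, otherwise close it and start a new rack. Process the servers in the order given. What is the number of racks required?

12

Put 29U in rack 1; 13U remain.
Put 33U in rack 2; 9U remain.
Put 36U in rack 3; 6U remain.
Put 3U in rack 3; 3U remain.
Put 37U in rack 4; 5U remain.
Put 25U in rack 5; 17U remain.
Put 24U in rack 6; 18U remain.
Put 12U in rack 6; 6U remain.
Put 13U in rack 7; 29U remain.
Put 18U in rack 7; 11U remain.
Put 25U in rack 8; 17U remain.
Put 17U in rack 8; 0U remain.
Put 3U in rack 9; 39U remain.
Put 27U in rack 9; 12U remain.
Put 41U in rack 10; 1U remain.
Put 20U in rack 11; 22U remain.
Put 12U in rack 11; 10U remain.
Put 12U in rack 12; 30U remain.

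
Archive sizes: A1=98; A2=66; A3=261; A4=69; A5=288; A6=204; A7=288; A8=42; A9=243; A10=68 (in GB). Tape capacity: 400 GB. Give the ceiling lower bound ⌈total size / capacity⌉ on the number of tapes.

5

Total size = 98 + 66 + 261 + 69 + 288 + 204 + 288 + 42 + 243 + 68 = 1627 GB.
⌈1627 / 400⌉ = 5.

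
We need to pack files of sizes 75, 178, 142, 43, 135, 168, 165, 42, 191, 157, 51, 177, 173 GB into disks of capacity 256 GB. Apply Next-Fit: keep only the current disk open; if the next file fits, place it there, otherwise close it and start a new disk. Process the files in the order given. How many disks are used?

9

Put 75 GB in disk 1; 181 GB remain.
Put 178 GB in disk 1; 3 GB remain.
Put 142 GB in disk 2; 114 GB remain.
Put 43 GB in disk 2; 71 GB remain.
Put 135 GB in disk 3; 121 GB remain.
Put 168 GB in disk 4; 88 GB remain.
Put 165 GB in disk 5; 91 GB remain.
Put 42 GB in disk 5; 49 GB remain.
Put 191 GB in disk 6; 65 GB remain.
Put 157 GB in disk 7; 99 GB remain.
Put 51 GB in disk 7; 48 GB remain.
Put 177 GB in disk 8; 79 GB remain.
Put 173 GB in disk 9; 83 GB remain.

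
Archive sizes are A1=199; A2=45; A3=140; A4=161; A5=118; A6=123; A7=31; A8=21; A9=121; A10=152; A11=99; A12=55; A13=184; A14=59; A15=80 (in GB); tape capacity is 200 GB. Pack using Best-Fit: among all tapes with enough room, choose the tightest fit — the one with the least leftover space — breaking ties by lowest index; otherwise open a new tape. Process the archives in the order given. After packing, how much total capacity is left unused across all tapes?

212

tape 1: place A1 (199 GB), 1 GB left
tape 2: place A2 (45 GB), 155 GB left
tape 2: place A3 (140 GB), 15 GB left
tape 3: place A4 (161 GB), 39 GB left
tape 4: place A5 (118 GB), 82 GB left
tape 5: place A6 (123 GB), 77 GB left
tape 3: place A7 (31 GB), 8 GB left
tape 5: place A8 (21 GB), 56 GB left
tape 6: place A9 (121 GB), 79 GB left
tape 7: place A10 (152 GB), 48 GB left
tape 8: place A11 (99 GB), 101 GB left
tape 5: place A12 (55 GB), 1 GB left
tape 9: place A13 (184 GB), 16 GB left
tape 6: place A14 (59 GB), 20 GB left
tape 4: place A15 (80 GB), 2 GB left
9 tapes × 200 GB = 1800 GB; used 1588 GB; unused 212 GB.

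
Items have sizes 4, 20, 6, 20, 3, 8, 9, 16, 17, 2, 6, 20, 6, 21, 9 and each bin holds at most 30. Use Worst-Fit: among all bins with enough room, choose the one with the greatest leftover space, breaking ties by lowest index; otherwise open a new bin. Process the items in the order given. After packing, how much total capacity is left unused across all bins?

43

bin 1: place 4, 26 left
bin 1: place 20, 6 left
bin 1: place 6, 0 left
bin 2: place 20, 10 left
bin 2: place 3, 7 left
bin 3: place 8, 22 left
bin 3: place 9, 13 left
bin 4: place 16, 14 left
bin 5: place 17, 13 left
bin 4: place 2, 12 left
bin 3: place 6, 7 left
bin 6: place 20, 10 left
bin 5: place 6, 7 left
bin 7: place 21, 9 left
bin 4: place 9, 3 left
7 bins × 30 = 210; used 167; unused 43.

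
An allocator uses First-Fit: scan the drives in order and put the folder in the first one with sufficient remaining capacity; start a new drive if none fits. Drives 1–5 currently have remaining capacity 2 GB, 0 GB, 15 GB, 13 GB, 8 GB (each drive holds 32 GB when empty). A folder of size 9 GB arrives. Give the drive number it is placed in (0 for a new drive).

3

Drives with room: drive 3 (15 GB), drive 4 (13 GB).
The first with room is drive 3.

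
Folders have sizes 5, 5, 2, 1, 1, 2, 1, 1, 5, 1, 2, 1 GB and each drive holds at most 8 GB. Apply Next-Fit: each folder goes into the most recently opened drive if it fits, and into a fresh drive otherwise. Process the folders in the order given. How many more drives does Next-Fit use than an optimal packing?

Next-Fit: [5] [5,2,1] [1,2,1,1] [5,1,2] [1] → 5 drives.
Total size 27 GB; any packing needs at least ⌈27/8⌉ = 4 drives.
An optimal packing achieves that bound: [5,2,1] [5,2,1] [5,2,1] [1,1,1] → 4 drives.
Excess: 5 − 4 = 1.

1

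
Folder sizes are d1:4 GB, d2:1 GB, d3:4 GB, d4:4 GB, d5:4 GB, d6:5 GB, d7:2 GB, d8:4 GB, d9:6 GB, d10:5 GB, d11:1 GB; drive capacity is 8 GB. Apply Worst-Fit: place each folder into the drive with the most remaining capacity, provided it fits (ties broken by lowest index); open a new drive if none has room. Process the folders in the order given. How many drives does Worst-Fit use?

Put d1 (4 GB) in drive 1; 4 GB remain.
Put d2 (1 GB) in drive 1; 3 GB remain.
Put d3 (4 GB) in drive 2; 4 GB remain.
Put d4 (4 GB) in drive 2; 0 GB remain.
Put d5 (4 GB) in drive 3; 4 GB remain.
Put d6 (5 GB) in drive 4; 3 GB remain.
Put d7 (2 GB) in drive 3; 2 GB remain.
Put d8 (4 GB) in drive 5; 4 GB remain.
Put d9 (6 GB) in drive 6; 2 GB remain.
Put d10 (5 GB) in drive 7; 3 GB remain.
Put d11 (1 GB) in drive 5; 3 GB remain.
Final drives: [4,1] [4,4] [4,2] [5] [4,1] [6] [5].

7 drives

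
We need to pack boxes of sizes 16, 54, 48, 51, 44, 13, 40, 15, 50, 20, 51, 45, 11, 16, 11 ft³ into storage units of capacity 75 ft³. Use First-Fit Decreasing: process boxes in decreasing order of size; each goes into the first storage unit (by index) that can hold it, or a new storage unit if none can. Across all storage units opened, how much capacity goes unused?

115

Sorted descending: 54, 51, 51, 50, 48, 45, 44, 40, 20, 16, 16, 15, 13, 11, 11.
storage unit 1: place 54 ft³, 21 ft³ left
storage unit 2: place 51 ft³, 24 ft³ left
storage unit 3: place 51 ft³, 24 ft³ left
storage unit 4: place 50 ft³, 25 ft³ left
storage unit 5: place 48 ft³, 27 ft³ left
storage unit 6: place 45 ft³, 30 ft³ left
storage unit 7: place 44 ft³, 31 ft³ left
storage unit 8: place 40 ft³, 35 ft³ left
storage unit 1: place 20 ft³, 1 ft³ left
storage unit 2: place 16 ft³, 8 ft³ left
storage unit 3: place 16 ft³, 8 ft³ left
storage unit 4: place 15 ft³, 10 ft³ left
storage unit 5: place 13 ft³, 14 ft³ left
storage unit 5: place 11 ft³, 3 ft³ left
storage unit 6: place 11 ft³, 19 ft³ left
8 storage units × 75 ft³ = 600 ft³; used 485 ft³; unused 115 ft³.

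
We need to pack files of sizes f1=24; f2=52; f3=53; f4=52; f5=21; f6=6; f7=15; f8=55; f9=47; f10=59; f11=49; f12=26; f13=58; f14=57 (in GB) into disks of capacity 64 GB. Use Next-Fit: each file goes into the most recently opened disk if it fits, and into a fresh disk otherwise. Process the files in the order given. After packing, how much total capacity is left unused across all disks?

194

disk 1: place f1 (24 GB), 40 GB left
disk 2: place f2 (52 GB), 12 GB left
disk 3: place f3 (53 GB), 11 GB left
disk 4: place f4 (52 GB), 12 GB left
disk 5: place f5 (21 GB), 43 GB left
disk 5: place f6 (6 GB), 37 GB left
disk 5: place f7 (15 GB), 22 GB left
disk 6: place f8 (55 GB), 9 GB left
disk 7: place f9 (47 GB), 17 GB left
disk 8: place f10 (59 GB), 5 GB left
disk 9: place f11 (49 GB), 15 GB left
disk 10: place f12 (26 GB), 38 GB left
disk 11: place f13 (58 GB), 6 GB left
disk 12: place f14 (57 GB), 7 GB left
12 disks × 64 GB = 768 GB; used 574 GB; unused 194 GB.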